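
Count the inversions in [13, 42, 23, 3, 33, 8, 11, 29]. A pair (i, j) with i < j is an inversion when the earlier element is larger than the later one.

Count, for each position, how many later elements it exceeds:
13: 3
42: 6
23: 3
3: 0
33: 3
8: 0
11: 0
29: 0
Sum: 3 + 6 + 3 + 0 + 3 + 0 + 0 + 0 = 15

15 inversions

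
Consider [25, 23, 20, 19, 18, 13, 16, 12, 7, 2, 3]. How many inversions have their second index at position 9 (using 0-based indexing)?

9 such elements

The element at index 9 is 2.
Elements before it: 25, 23, 20, 19, 18, 13, 16, 12, 7
Those larger than 2: 25, 23, 20, 19, 18, 13, 16, 12, 7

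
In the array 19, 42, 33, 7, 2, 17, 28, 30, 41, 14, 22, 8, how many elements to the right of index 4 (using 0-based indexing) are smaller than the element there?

0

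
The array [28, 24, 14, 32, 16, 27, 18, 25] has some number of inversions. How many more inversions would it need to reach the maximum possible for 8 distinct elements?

Maximum inversions for 8 distinct elements is C(8, 2) = 8·7/2 = 28.
Current inversions — for each element, count later smaller elements:
28: 6
24: 3
14: 0
32: 4
16: 0
27: 2
18: 0
25: 0
Current total: 6 + 3 + 0 + 4 + 0 + 2 + 0 + 0 = 15
Shortfall: 28 − 15 = 13

13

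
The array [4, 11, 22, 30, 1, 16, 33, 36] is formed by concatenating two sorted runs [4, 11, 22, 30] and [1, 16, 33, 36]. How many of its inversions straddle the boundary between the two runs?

6

Take each right-half value and tally the left-half values above it:
r = 1: 4, 11, 22, 30 → 4
r = 16: 22, 30 → 2
r = 33: none → 0
r = 36: none → 0
Cross-inversions: 4 + 2 + 0 + 0 = 6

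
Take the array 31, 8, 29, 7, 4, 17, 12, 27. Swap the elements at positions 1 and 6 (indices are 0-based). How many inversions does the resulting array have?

17

Positions 1 and 6 hold 8 and 12; after swapping, the array is [31, 12, 29, 7, 4, 17, 8, 27].
Count, for each position, how many later elements it exceeds:
31: 7
12: 3
29: 5
7: 1
4: 0
17: 1
8: 0
27: 0
Sum: 7 + 3 + 5 + 1 + 0 + 1 + 0 + 0 = 17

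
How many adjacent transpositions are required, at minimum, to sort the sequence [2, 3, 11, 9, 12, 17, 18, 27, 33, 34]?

Minimum adjacent swaps = number of inversions (each swap of adjacent out-of-order elements removes one inversion and no swap can remove more).
Count inversions — for each element, later elements that are smaller:
2: none → 0
3: none → 0
11: 9 → 1
9: none → 0
12: none → 0
17: none → 0
18: none → 0
27: none → 0
33: none → 0
34: none → 0
Total inversions: 0 + 0 + 1 + 0 + 0 + 0 + 0 + 0 + 0 + 0 = 1

There is 1 adjacent swap.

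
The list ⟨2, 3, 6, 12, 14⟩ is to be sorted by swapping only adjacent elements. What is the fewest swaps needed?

0

Minimum adjacent swaps = number of inversions (each swap of adjacent out-of-order elements removes one inversion and no swap can remove more).
Count inversions — for each element, later elements that are smaller:
2: none → 0
3: none → 0
6: none → 0
12: none → 0
14: none → 0
Total inversions: 0 + 0 + 0 + 0 + 0 = 0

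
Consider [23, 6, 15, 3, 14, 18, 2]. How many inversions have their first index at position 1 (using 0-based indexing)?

The element at index 1 is 6.
Elements after it: 15, 3, 14, 18, 2
Those smaller than 6: 3, 2

2 such elements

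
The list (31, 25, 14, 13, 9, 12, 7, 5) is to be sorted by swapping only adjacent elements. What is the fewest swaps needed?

Swaps: 27

The minimum number of adjacent swaps to sort an array equals its inversion count, since every such swap removes exactly one inversion.
Count inversions — for each element, later elements that are smaller:
31: 25, 14, 13, 9, 12, 7, 5 → 7
25: 14, 13, 9, 12, 7, 5 → 6
14: 13, 9, 12, 7, 5 → 5
13: 9, 12, 7, 5 → 4
9: 7, 5 → 2
12: 7, 5 → 2
7: 5 → 1
5: none → 0
Total inversions: 7 + 6 + 5 + 4 + 2 + 2 + 1 + 0 = 27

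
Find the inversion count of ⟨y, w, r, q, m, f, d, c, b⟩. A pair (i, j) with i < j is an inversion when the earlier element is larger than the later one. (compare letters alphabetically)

36

Count, for each position, how many later elements it exceeds:
y → w, r, q, m, f, d, c, b → 8
w → r, q, m, f, d, c, b → 7
r → q, m, f, d, c, b → 6
q → m, f, d, c, b → 5
m → f, d, c, b → 4
f → d, c, b → 3
d → c, b → 2
c → b → 1
b → none → 0
Sum: 8 + 7 + 6 + 5 + 4 + 3 + 2 + 1 + 0 = 36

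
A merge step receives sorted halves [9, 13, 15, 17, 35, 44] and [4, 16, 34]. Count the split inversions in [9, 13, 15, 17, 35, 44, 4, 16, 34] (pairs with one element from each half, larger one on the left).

11

For each element r of the right run, count left-run elements greater than r:
r = 4: 9, 13, 15, 17, 35, 44 → 6
r = 16: 17, 35, 44 → 3
r = 34: 35, 44 → 2
Cross-inversions: 6 + 3 + 2 = 11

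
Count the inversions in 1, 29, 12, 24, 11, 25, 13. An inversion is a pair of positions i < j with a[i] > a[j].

9

For each element, count later entries that are smaller:
1 → none → 0
29 → 12, 24, 11, 25, 13 → 5
12 → 11 → 1
24 → 11, 13 → 2
11 → none → 0
25 → 13 → 1
13 → none → 0
Sum: 0 + 5 + 1 + 2 + 0 + 1 + 0 = 9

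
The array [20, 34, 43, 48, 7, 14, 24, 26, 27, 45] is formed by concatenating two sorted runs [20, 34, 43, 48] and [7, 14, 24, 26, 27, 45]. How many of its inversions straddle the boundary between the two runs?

Take each right-half value and tally the left-half values above it:
r = 7: 20, 34, 43, 48 → 4
r = 14: 20, 34, 43, 48 → 4
r = 24: 34, 43, 48 → 3
r = 26: 34, 43, 48 → 3
r = 27: 34, 43, 48 → 3
r = 45: 48 → 1
Cross-inversions: 4 + 4 + 3 + 3 + 3 + 1 = 18

18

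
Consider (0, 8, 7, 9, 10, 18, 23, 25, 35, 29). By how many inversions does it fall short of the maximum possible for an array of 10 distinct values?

43

Maximum inversions for 10 distinct elements is C(10, 2) = 10·9/2 = 45.
Current inversions — for each element, count later smaller elements:
0: 0
8: 1
7: 0
9: 0
10: 0
18: 0
23: 0
25: 0
35: 1
29: 0
Current total: 0 + 1 + 0 + 0 + 0 + 0 + 0 + 0 + 1 + 0 = 2
Shortfall: 45 − 2 = 43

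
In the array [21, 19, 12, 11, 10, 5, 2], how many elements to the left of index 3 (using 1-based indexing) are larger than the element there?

2 such elements

The element at index 3 is 12.
Elements before it: 21, 19
Those larger than 12: 21, 19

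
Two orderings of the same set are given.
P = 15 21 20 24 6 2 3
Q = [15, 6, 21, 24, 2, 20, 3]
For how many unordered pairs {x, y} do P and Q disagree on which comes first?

There are 5 disagreeing pairs.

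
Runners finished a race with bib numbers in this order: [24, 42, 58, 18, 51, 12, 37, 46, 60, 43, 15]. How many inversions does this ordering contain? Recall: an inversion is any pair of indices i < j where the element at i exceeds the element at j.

For each element, count later entries that are smaller:
24: 3
42: 4
58: 7
18: 2
51: 5
12: 0
37: 1
46: 2
60: 2
43: 1
15: 0
Sum: 3 + 4 + 7 + 2 + 5 + 0 + 1 + 2 + 2 + 1 + 0 = 27

27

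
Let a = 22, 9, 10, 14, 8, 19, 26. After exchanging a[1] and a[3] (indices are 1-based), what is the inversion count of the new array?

7

Positions 1 and 3 hold 22 and 10; after swapping, the array is [10, 9, 22, 14, 8, 19, 26].
For each element, count later entries that are smaller:
10 → 9, 8 → 2
9 → 8 → 1
22 → 14, 8, 19 → 3
14 → 8 → 1
8 → none → 0
19 → none → 0
26 → none → 0
Sum: 2 + 1 + 3 + 1 + 0 + 0 + 0 = 7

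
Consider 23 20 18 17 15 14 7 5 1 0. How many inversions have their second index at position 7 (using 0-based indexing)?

The element at index 7 is 5.
Elements before it: 23, 20, 18, 17, 15, 14, 7
Those larger than 5: 23, 20, 18, 17, 15, 14, 7

7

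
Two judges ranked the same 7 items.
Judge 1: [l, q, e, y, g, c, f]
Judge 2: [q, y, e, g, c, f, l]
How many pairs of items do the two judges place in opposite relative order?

7 discordant pairs

Assign each item its position (1..7) in the first ordering, then rewrite the second ordering as that position sequence:
positions: l→1, q→2, e→3, y→4, g→5, c→6, f→7
second ordering as positions: [2, 4, 3, 5, 6, 7, 1]
Discordant pairs = inversions in this position sequence.
2: 1 → 1
4: 3, 1 → 2
3: 1 → 1
5: 1 → 1
6: 1 → 1
7: 1 → 1
1: 0
Total: 1 + 2 + 1 + 1 + 1 + 1 + 0 = 7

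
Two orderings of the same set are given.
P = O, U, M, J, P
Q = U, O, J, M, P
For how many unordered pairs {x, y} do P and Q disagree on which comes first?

Disagreeing pairs: 2

Assign each item its position (1..5) in the first ordering, then rewrite the second ordering as that position sequence:
positions: O→1, U→2, M→3, J→4, P→5
second ordering as positions: [2, 1, 4, 3, 5]
Discordant pairs = inversions in this position sequence.
2: 1 → 1
1: 0
4: 3 → 1
3: 0
5: 0
Total: 1 + 0 + 1 + 0 + 0 = 2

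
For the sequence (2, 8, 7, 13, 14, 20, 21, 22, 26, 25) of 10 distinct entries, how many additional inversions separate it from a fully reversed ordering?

43 inversions short

Maximum inversions for 10 distinct elements is C(10, 2) = 10·9/2 = 45.
Current inversions — for each element, count later smaller elements:
2: 0
8: 1
7: 0
13: 0
14: 0
20: 0
21: 0
22: 0
26: 1
25: 0
Current total: 0 + 1 + 0 + 0 + 0 + 0 + 0 + 0 + 1 + 0 = 2
Shortfall: 45 − 2 = 43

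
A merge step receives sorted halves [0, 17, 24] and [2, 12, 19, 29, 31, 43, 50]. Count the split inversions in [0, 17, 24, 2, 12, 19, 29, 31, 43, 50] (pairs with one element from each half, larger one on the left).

Count, for every r in R, how many entries of L exceed r:
r = 2: 17, 24 → 2
r = 12: 17, 24 → 2
r = 19: 24 → 1
r = 29: none → 0
r = 31: none → 0
r = 43: none → 0
r = 50: none → 0
Cross-inversions: 2 + 2 + 1 + 0 + 0 + 0 + 0 = 5

5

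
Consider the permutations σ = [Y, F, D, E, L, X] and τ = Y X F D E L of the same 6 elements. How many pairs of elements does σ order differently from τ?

Assign each item its position (1..6) in the first ordering, then rewrite the second ordering as that position sequence:
positions: Y→1, F→2, D→3, E→4, L→5, X→6
second ordering as positions: [1, 6, 2, 3, 4, 5]
Discordant pairs = inversions in this position sequence.
1: 0
6: 2, 3, 4, 5 → 4
2: 0
3: 0
4: 0
5: 0
Total: 0 + 4 + 0 + 0 + 0 + 0 = 4

4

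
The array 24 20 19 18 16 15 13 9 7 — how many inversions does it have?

Element-by-element contributions:
24: 8
20: 7
19: 6
18: 5
16: 4
15: 3
13: 2
9: 1
7: 0
Sum: 8 + 7 + 6 + 5 + 4 + 3 + 2 + 1 + 0 = 36

36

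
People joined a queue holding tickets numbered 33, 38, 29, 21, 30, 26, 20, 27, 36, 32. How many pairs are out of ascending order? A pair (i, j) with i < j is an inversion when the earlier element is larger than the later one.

25 out-of-order pairs

Sweep left to right; for each value list the smaller values that follow it:
33 → 29, 21, 30, 26, 20, 27, 32 → 7
38 → 29, 21, 30, 26, 20, 27, 36, 32 → 8
29 → 21, 26, 20, 27 → 4
21 → 20 → 1
30 → 26, 20, 27 → 3
26 → 20 → 1
20 → none → 0
27 → none → 0
36 → 32 → 1
32 → none → 0
Sum: 7 + 8 + 4 + 1 + 3 + 1 + 0 + 0 + 1 + 0 = 25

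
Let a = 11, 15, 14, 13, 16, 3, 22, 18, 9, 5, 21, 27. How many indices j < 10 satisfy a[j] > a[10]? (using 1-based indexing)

8

The element at index 10 is 5.
Elements before it: 11, 15, 14, 13, 16, 3, 22, 18, 9
Those larger than 5: 11, 15, 14, 13, 16, 22, 18, 9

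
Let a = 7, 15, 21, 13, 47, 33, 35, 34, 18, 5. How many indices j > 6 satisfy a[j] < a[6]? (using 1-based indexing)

The element at index 6 is 33.
Elements after it: 35, 34, 18, 5
Those smaller than 33: 18, 5

2 such elements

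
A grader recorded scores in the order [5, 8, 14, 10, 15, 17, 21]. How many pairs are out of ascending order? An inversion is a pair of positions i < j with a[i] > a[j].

1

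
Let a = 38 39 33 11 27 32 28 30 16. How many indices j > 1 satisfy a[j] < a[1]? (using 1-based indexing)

7 such elements

The element at index 1 is 38.
Elements after it: 39, 33, 11, 27, 32, 28, 30, 16
Those smaller than 38: 33, 11, 27, 32, 28, 30, 16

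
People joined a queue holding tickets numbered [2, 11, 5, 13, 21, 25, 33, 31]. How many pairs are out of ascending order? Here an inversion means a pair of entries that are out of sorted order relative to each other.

2

Sweep left to right; for each value list the smaller values that follow it:
2: 0
11: 1
5: 0
13: 0
21: 0
25: 0
33: 1
31: 0
Sum: 0 + 1 + 0 + 0 + 0 + 0 + 1 + 0 = 2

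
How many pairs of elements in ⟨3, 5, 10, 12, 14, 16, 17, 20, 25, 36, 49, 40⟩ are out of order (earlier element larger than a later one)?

For each element, count later entries that are smaller:
3 → none → 0
5 → none → 0
10 → none → 0
12 → none → 0
14 → none → 0
16 → none → 0
17 → none → 0
20 → none → 0
25 → none → 0
36 → none → 0
49 → 40 → 1
40 → none → 0
Sum: 0 + 0 + 0 + 0 + 0 + 0 + 0 + 0 + 0 + 0 + 1 + 0 = 1

1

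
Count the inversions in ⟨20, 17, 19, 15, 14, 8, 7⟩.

Count, for each position, how many later elements it exceeds:
20 → 17, 19, 15, 14, 8, 7 → 6
17 → 15, 14, 8, 7 → 4
19 → 15, 14, 8, 7 → 4
15 → 14, 8, 7 → 3
14 → 8, 7 → 2
8 → 7 → 1
7 → none → 0
Sum: 6 + 4 + 4 + 3 + 2 + 1 + 0 = 20

20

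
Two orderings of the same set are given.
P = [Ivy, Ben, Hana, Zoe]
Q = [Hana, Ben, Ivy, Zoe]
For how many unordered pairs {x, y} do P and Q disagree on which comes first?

3 disagreeing pairs

Assign each item its position (1..4) in the first ordering, then rewrite the second ordering as that position sequence:
positions: Ivy→1, Ben→2, Hana→3, Zoe→4
second ordering as positions: [3, 2, 1, 4]
Discordant pairs = inversions in this position sequence.
3: 2, 1 → 2
2: 1 → 1
1: 0
4: 0
Total: 2 + 1 + 0 + 0 = 3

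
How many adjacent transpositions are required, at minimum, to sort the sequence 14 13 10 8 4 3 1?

Swaps: 21

The minimum number of adjacent swaps to sort an array equals its inversion count, since every such swap removes exactly one inversion.
Count inversions — for each element, later elements that are smaller:
14: 13, 10, 8, 4, 3, 1 → 6
13: 10, 8, 4, 3, 1 → 5
10: 8, 4, 3, 1 → 4
8: 4, 3, 1 → 3
4: 3, 1 → 2
3: 1 → 1
1: none → 0
Total inversions: 6 + 5 + 4 + 3 + 2 + 1 + 0 = 21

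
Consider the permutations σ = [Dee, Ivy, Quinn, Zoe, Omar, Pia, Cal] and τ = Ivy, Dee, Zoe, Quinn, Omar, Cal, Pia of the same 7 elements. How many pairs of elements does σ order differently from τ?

3

Assign each item its position (1..7) in the first ordering, then rewrite the second ordering as that position sequence:
positions: Dee→1, Ivy→2, Quinn→3, Zoe→4, Omar→5, Pia→6, Cal→7
second ordering as positions: [2, 1, 4, 3, 5, 7, 6]
Discordant pairs = inversions in this position sequence.
2: 1 → 1
1: 0
4: 3 → 1
3: 0
5: 0
7: 6 → 1
6: 0
Total: 1 + 0 + 1 + 0 + 0 + 1 + 0 = 3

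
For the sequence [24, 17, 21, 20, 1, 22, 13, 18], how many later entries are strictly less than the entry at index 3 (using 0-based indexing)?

3

The element at index 3 is 20.
Elements after it: 1, 22, 13, 18
Those smaller than 20: 1, 13, 18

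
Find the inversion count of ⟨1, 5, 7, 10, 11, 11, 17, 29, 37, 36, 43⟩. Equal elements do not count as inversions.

1 out-of-order pair

Element-by-element contributions:
1: 0
5: 0
7: 0
10: 0
11: 0
11: 0
17: 0
29: 0
37: 1
36: 0
43: 0
Sum: 0 + 0 + 0 + 0 + 0 + 0 + 0 + 0 + 1 + 0 + 0 = 1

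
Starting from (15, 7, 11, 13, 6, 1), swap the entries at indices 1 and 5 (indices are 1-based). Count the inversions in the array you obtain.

Positions 1 and 5 hold 15 and 6; after swapping, the array is [6, 7, 11, 13, 15, 1].
Sweep left to right; for each value list the smaller values that follow it:
6: 1
7: 1
11: 1
13: 1
15: 1
1: 0
Sum: 1 + 1 + 1 + 1 + 1 + 0 = 5

There are 5 inversions.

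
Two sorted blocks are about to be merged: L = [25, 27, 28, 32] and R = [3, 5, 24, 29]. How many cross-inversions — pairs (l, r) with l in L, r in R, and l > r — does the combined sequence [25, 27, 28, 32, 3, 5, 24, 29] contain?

For each element r of the right run, count left-run elements greater than r:
r = 3: 25, 27, 28, 32 → 4
r = 5: 25, 27, 28, 32 → 4
r = 24: 25, 27, 28, 32 → 4
r = 29: 32 → 1
Cross-inversions: 4 + 4 + 4 + 1 = 13

13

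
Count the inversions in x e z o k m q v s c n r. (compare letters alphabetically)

Count, for each position, how many later elements it exceeds:
x: 10
e: 1
z: 9
o: 4
k: 1
m: 1
q: 2
v: 4
s: 3
c: 0
n: 0
r: 0
Sum: 10 + 1 + 9 + 4 + 1 + 1 + 2 + 4 + 3 + 0 + 0 + 0 = 35

35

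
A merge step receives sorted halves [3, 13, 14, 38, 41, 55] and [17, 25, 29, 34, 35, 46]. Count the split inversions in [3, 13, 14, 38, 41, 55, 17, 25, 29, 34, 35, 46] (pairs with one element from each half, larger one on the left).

Take each right-half value and tally the left-half values above it:
r = 17: 38, 41, 55 → 3
r = 25: 38, 41, 55 → 3
r = 29: 38, 41, 55 → 3
r = 34: 38, 41, 55 → 3
r = 35: 38, 41, 55 → 3
r = 46: 55 → 1
Cross-inversions: 3 + 3 + 3 + 3 + 3 + 1 = 16

16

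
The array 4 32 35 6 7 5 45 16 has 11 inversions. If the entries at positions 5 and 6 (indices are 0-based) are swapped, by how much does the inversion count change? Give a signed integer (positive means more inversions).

Positions 5 and 6 hold 5 and 45; after swapping, the array is [4, 32, 35, 6, 7, 45, 5, 16].
Sweep left to right; for each value list the smaller values that follow it:
4 → none → 0
32 → 6, 7, 5, 16 → 4
35 → 6, 7, 5, 16 → 4
6 → 5 → 1
7 → 5 → 1
45 → 5, 16 → 2
5 → none → 0
16 → none → 0
Sum: 0 + 4 + 4 + 1 + 1 + 2 + 0 + 0 = 12
Change: 12 − 11 = +1

+1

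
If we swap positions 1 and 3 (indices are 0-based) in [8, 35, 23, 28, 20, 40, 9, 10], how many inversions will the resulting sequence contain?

Positions 1 and 3 hold 35 and 28; after swapping, the array is [8, 28, 23, 35, 20, 40, 9, 10].
Sweep left to right; for each value list the smaller values that follow it:
8: 0
28: 4
23: 3
35: 3
20: 2
40: 2
9: 0
10: 0
Sum: 0 + 4 + 3 + 3 + 2 + 2 + 0 + 0 = 14

14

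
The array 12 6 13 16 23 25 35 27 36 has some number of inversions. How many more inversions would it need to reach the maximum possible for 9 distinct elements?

Maximum inversions for 9 distinct elements is C(9, 2) = 9·8/2 = 36.
Current inversions — for each element, count later smaller elements:
12: 1
6: 0
13: 0
16: 0
23: 0
25: 0
35: 1
27: 0
36: 0
Current total: 1 + 0 + 0 + 0 + 0 + 0 + 1 + 0 + 0 = 2
Shortfall: 36 − 2 = 34

34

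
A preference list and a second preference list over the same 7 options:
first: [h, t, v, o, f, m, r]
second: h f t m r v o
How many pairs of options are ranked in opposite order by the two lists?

7 pairs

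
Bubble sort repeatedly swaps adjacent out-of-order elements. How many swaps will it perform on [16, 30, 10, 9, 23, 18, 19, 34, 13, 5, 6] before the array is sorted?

34 swaps

The minimum number of adjacent swaps to sort an array equals its inversion count, since every such swap removes exactly one inversion.
Count inversions — for each element, later elements that are smaller:
16: 10, 9, 13, 5, 6 → 5
30: 10, 9, 23, 18, 19, 13, 5, 6 → 8
10: 9, 5, 6 → 3
9: 5, 6 → 2
23: 18, 19, 13, 5, 6 → 5
18: 13, 5, 6 → 3
19: 13, 5, 6 → 3
34: 13, 5, 6 → 3
13: 5, 6 → 2
5: none → 0
6: none → 0
Total inversions: 5 + 8 + 3 + 2 + 5 + 3 + 3 + 3 + 2 + 0 + 0 = 34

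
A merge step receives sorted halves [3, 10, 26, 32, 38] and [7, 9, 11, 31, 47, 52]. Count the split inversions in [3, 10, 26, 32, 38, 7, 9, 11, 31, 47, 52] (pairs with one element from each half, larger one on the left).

Count, for every r in R, how many entries of L exceed r:
r = 7: 10, 26, 32, 38 → 4
r = 9: 10, 26, 32, 38 → 4
r = 11: 26, 32, 38 → 3
r = 31: 32, 38 → 2
r = 47: none → 0
r = 52: none → 0
Cross-inversions: 4 + 4 + 3 + 2 + 0 + 0 = 13

13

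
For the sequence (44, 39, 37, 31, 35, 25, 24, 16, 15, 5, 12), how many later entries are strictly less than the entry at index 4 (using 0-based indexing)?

6

The element at index 4 is 35.
Elements after it: 25, 24, 16, 15, 5, 12
Those smaller than 35: 25, 24, 16, 15, 5, 12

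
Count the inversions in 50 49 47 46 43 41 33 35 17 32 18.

52

For each element, count later entries that are smaller:
50: 10
49: 9
47: 8
46: 7
43: 6
41: 5
33: 3
35: 3
17: 0
32: 1
18: 0
Sum: 10 + 9 + 8 + 7 + 6 + 5 + 3 + 3 + 0 + 1 + 0 = 52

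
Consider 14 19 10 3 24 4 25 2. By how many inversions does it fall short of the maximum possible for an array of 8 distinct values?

Maximum inversions for 8 distinct elements is C(8, 2) = 8·7/2 = 28.
Current inversions — for each element, count later smaller elements:
14: 4
19: 4
10: 3
3: 1
24: 2
4: 1
25: 1
2: 0
Current total: 4 + 4 + 3 + 1 + 2 + 1 + 1 + 0 = 16
Shortfall: 28 − 16 = 12

12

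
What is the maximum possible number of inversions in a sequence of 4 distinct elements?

There are 6 inversions.

The maximum occurs when the array is in strictly decreasing order: every one of the C(4, 2) pairs is inverted.
C(4, 2) = 4·3/2 = 6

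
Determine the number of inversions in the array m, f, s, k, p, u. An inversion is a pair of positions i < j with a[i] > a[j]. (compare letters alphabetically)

Element-by-element contributions:
m: 2
f: 0
s: 2
k: 0
p: 0
u: 0
Sum: 2 + 0 + 2 + 0 + 0 + 0 = 4

There are 4 inversions.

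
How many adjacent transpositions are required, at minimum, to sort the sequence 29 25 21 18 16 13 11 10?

28

Each adjacent swap fixes exactly one inversion, so the minimum swap count equals the number of inversions.
Count inversions — for each element, later elements that are smaller:
29: 25, 21, 18, 16, 13, 11, 10 → 7
25: 21, 18, 16, 13, 11, 10 → 6
21: 18, 16, 13, 11, 10 → 5
18: 16, 13, 11, 10 → 4
16: 13, 11, 10 → 3
13: 11, 10 → 2
11: 10 → 1
10: none → 0
Total inversions: 7 + 6 + 5 + 4 + 3 + 2 + 1 + 0 = 28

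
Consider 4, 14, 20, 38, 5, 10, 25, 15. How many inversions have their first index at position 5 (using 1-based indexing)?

0 such elements

The element at index 5 is 5.
Elements after it: 10, 25, 15
None of them are smaller than 5.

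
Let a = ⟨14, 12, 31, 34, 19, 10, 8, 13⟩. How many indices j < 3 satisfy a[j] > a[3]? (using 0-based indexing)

0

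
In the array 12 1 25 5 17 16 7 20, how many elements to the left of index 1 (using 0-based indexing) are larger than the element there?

1

The element at index 1 is 1.
Elements before it: 12
Those larger than 1: 12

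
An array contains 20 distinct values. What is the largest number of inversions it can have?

190

A reversed (strictly descending) arrangement makes every pair an inversion, giving C(20, 2) inversions.
C(20, 2) = 20·19/2 = 190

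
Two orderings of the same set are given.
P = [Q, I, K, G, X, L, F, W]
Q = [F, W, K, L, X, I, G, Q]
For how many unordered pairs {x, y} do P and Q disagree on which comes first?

23

Assign each item its position (1..8) in the first ordering, then rewrite the second ordering as that position sequence:
positions: Q→1, I→2, K→3, G→4, X→5, L→6, F→7, W→8
second ordering as positions: [7, 8, 3, 6, 5, 2, 4, 1]
Discordant pairs = inversions in this position sequence.
7: 3, 6, 5, 2, 4, 1 → 6
8: 3, 6, 5, 2, 4, 1 → 6
3: 2, 1 → 2
6: 5, 2, 4, 1 → 4
5: 2, 4, 1 → 3
2: 1 → 1
4: 1 → 1
1: 0
Total: 6 + 6 + 2 + 4 + 3 + 1 + 1 + 0 = 23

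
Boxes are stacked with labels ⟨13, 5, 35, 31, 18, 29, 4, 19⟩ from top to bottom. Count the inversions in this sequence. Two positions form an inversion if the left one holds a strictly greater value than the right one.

There are 15 out-of-order pairs.

Sweep left to right; for each value list the smaller values that follow it:
13: 2
5: 1
35: 5
31: 4
18: 1
29: 2
4: 0
19: 0
Sum: 2 + 1 + 5 + 4 + 1 + 2 + 0 + 0 = 15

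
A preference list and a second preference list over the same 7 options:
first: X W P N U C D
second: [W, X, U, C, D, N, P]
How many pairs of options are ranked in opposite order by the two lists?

8

Assign each item its position (1..7) in the first ordering, then rewrite the second ordering as that position sequence:
positions: X→1, W→2, P→3, N→4, U→5, C→6, D→7
second ordering as positions: [2, 1, 5, 6, 7, 4, 3]
Discordant pairs = inversions in this position sequence.
2: 1 → 1
1: 0
5: 4, 3 → 2
6: 4, 3 → 2
7: 4, 3 → 2
4: 3 → 1
3: 0
Total: 1 + 0 + 2 + 2 + 2 + 1 + 0 = 8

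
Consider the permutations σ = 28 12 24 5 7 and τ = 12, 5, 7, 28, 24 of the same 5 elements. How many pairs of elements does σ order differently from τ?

Assign each item its position (1..5) in the first ordering, then rewrite the second ordering as that position sequence:
positions: 28→1, 12→2, 24→3, 5→4, 7→5
second ordering as positions: [2, 4, 5, 1, 3]
Discordant pairs = inversions in this position sequence.
2: 1 → 1
4: 1, 3 → 2
5: 1, 3 → 2
1: 0
3: 0
Total: 1 + 2 + 2 + 0 + 0 = 5

5 discordant pairs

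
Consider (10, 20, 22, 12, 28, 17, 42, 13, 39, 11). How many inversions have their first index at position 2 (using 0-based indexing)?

4

The element at index 2 is 22.
Elements after it: 12, 28, 17, 42, 13, 39, 11
Those smaller than 22: 12, 17, 13, 11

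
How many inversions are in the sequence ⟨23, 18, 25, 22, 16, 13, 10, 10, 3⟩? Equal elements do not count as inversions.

32

Element-by-element contributions:
23 → 18, 22, 16, 13, 10, 10, 3 → 7
18 → 16, 13, 10, 10, 3 → 5
25 → 22, 16, 13, 10, 10, 3 → 6
22 → 16, 13, 10, 10, 3 → 5
16 → 13, 10, 10, 3 → 4
13 → 10, 10, 3 → 3
10 → 3 → 1
10 → 3 → 1
3 → none → 0
Sum: 7 + 5 + 6 + 5 + 4 + 3 + 1 + 1 + 0 = 32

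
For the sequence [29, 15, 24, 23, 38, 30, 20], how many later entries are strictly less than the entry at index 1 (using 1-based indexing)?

The element at index 1 is 29.
Elements after it: 15, 24, 23, 38, 30, 20
Those smaller than 29: 15, 24, 23, 20

4 such elements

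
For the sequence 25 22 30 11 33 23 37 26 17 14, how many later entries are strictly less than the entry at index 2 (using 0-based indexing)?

5

The element at index 2 is 30.
Elements after it: 11, 33, 23, 37, 26, 17, 14
Those smaller than 30: 11, 23, 26, 17, 14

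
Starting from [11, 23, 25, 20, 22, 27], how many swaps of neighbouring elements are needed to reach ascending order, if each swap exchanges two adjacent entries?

4 swaps

Each adjacent swap fixes exactly one inversion, so the minimum swap count equals the number of inversions.
Count inversions — for each element, later elements that are smaller:
11: none → 0
23: 20, 22 → 2
25: 20, 22 → 2
20: none → 0
22: none → 0
27: none → 0
Total inversions: 0 + 2 + 2 + 0 + 0 + 0 = 4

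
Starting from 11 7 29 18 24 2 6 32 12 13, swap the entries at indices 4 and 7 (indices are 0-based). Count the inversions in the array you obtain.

Positions 4 and 7 hold 24 and 32; after swapping, the array is [11, 7, 29, 18, 32, 2, 6, 24, 12, 13].
For each element, count later entries that are smaller:
11 → 7, 2, 6 → 3
7 → 2, 6 → 2
29 → 18, 2, 6, 24, 12, 13 → 6
18 → 2, 6, 12, 13 → 4
32 → 2, 6, 24, 12, 13 → 5
2 → none → 0
6 → none → 0
24 → 12, 13 → 2
12 → none → 0
13 → none → 0
Sum: 3 + 2 + 6 + 4 + 5 + 0 + 0 + 2 + 0 + 0 = 22

22 inversions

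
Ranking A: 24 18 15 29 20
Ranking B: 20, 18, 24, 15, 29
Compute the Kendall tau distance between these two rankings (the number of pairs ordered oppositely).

Assign each item its position (1..5) in the first ordering, then rewrite the second ordering as that position sequence:
positions: 24→1, 18→2, 15→3, 29→4, 20→5
second ordering as positions: [5, 2, 1, 3, 4]
Discordant pairs = inversions in this position sequence.
5: 2, 1, 3, 4 → 4
2: 1 → 1
1: 0
3: 0
4: 0
Total: 4 + 1 + 0 + 0 + 0 = 5

5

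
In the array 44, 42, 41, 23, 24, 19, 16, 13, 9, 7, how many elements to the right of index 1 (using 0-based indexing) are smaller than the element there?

8 such elements

The element at index 1 is 42.
Elements after it: 41, 23, 24, 19, 16, 13, 9, 7
Those smaller than 42: 41, 23, 24, 19, 16, 13, 9, 7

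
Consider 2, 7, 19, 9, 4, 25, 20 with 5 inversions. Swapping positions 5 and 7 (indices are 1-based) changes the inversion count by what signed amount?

Positions 5 and 7 hold 4 and 20; after swapping, the array is [2, 7, 19, 9, 20, 25, 4].
Count, for each position, how many later elements it exceeds:
2 → none → 0
7 → 4 → 1
19 → 9, 4 → 2
9 → 4 → 1
20 → 4 → 1
25 → 4 → 1
4 → none → 0
Sum: 0 + 1 + 2 + 1 + 1 + 1 + 0 = 6
Change: 6 − 5 = +1

+1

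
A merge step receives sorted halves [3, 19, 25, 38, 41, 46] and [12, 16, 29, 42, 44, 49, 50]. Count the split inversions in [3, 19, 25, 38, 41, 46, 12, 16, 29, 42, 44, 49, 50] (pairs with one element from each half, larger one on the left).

Split inversions: 15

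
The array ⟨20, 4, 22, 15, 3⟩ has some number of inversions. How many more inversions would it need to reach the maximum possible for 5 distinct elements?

3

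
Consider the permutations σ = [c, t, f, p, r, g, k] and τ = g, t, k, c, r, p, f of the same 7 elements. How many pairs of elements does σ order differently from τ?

Assign each item its position (1..7) in the first ordering, then rewrite the second ordering as that position sequence:
positions: c→1, t→2, f→3, p→4, r→5, g→6, k→7
second ordering as positions: [6, 2, 7, 1, 5, 4, 3]
Discordant pairs = inversions in this position sequence.
6: 2, 1, 5, 4, 3 → 5
2: 1 → 1
7: 1, 5, 4, 3 → 4
1: 0
5: 4, 3 → 2
4: 3 → 1
3: 0
Total: 5 + 1 + 4 + 0 + 2 + 1 + 0 = 13

13 discordant pairs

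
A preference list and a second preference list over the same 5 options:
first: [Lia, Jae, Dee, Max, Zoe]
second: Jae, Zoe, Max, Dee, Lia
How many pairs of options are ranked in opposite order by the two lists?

7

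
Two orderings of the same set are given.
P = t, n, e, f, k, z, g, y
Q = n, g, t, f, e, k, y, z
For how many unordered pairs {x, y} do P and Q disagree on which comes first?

Assign each item its position (1..8) in the first ordering, then rewrite the second ordering as that position sequence:
positions: t→1, n→2, e→3, f→4, k→5, z→6, g→7, y→8
second ordering as positions: [2, 7, 1, 4, 3, 5, 8, 6]
Discordant pairs = inversions in this position sequence.
2: 1 → 1
7: 1, 4, 3, 5, 6 → 5
1: 0
4: 3 → 1
3: 0
5: 0
8: 6 → 1
6: 0
Total: 1 + 5 + 0 + 1 + 0 + 0 + 1 + 0 = 8

8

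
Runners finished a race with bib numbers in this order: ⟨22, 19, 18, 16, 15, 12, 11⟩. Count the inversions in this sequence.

Sweep left to right; for each value list the smaller values that follow it:
22: 6
19: 5
18: 4
16: 3
15: 2
12: 1
11: 0
Sum: 6 + 5 + 4 + 3 + 2 + 1 + 0 = 21

21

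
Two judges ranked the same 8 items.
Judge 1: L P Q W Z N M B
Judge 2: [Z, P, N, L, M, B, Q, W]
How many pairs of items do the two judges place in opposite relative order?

Assign each item its position (1..8) in the first ordering, then rewrite the second ordering as that position sequence:
positions: L→1, P→2, Q→3, W→4, Z→5, N→6, M→7, B→8
second ordering as positions: [5, 2, 6, 1, 7, 8, 3, 4]
Discordant pairs = inversions in this position sequence.
5: 2, 1, 3, 4 → 4
2: 1 → 1
6: 1, 3, 4 → 3
1: 0
7: 3, 4 → 2
8: 3, 4 → 2
3: 0
4: 0
Total: 4 + 1 + 3 + 0 + 2 + 2 + 0 + 0 = 12

Discordant pairs: 12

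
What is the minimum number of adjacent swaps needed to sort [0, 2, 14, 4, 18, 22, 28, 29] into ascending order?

1

The minimum number of adjacent swaps to sort an array equals its inversion count, since every such swap removes exactly one inversion.
Count inversions — for each element, later elements that are smaller:
0: none → 0
2: none → 0
14: 4 → 1
4: none → 0
18: none → 0
22: none → 0
28: none → 0
29: none → 0
Total inversions: 0 + 0 + 1 + 0 + 0 + 0 + 0 + 0 = 1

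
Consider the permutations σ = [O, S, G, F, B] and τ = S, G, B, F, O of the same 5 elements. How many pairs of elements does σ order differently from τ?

5

Assign each item its position (1..5) in the first ordering, then rewrite the second ordering as that position sequence:
positions: O→1, S→2, G→3, F→4, B→5
second ordering as positions: [2, 3, 5, 4, 1]
Discordant pairs = inversions in this position sequence.
2: 1 → 1
3: 1 → 1
5: 4, 1 → 2
4: 1 → 1
1: 0
Total: 1 + 1 + 2 + 1 + 0 = 5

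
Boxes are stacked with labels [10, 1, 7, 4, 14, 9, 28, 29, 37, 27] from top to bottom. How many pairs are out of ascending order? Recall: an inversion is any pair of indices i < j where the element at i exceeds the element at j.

There are 9 out-of-order pairs.

Element-by-element contributions:
10 → 1, 7, 4, 9 → 4
1 → none → 0
7 → 4 → 1
4 → none → 0
14 → 9 → 1
9 → none → 0
28 → 27 → 1
29 → 27 → 1
37 → 27 → 1
27 → none → 0
Sum: 4 + 0 + 1 + 0 + 1 + 0 + 1 + 1 + 1 + 0 = 9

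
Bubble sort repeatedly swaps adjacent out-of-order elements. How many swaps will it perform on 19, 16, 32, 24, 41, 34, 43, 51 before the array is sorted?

Minimum adjacent swaps = number of inversions (each swap of adjacent out-of-order elements removes one inversion and no swap can remove more).
Count inversions — for each element, later elements that are smaller:
19: 16 → 1
16: none → 0
32: 24 → 1
24: none → 0
41: 34 → 1
34: none → 0
43: none → 0
51: none → 0
Total inversions: 1 + 0 + 1 + 0 + 1 + 0 + 0 + 0 = 3

There are 3 swaps.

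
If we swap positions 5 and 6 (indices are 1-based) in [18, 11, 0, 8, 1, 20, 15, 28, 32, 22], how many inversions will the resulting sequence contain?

13 inversions

Positions 5 and 6 hold 1 and 20; after swapping, the array is [18, 11, 0, 8, 20, 1, 15, 28, 32, 22].
For each element, count later entries that are smaller:
18: 5
11: 3
0: 0
8: 1
20: 2
1: 0
15: 0
28: 1
32: 1
22: 0
Sum: 5 + 3 + 0 + 1 + 2 + 0 + 0 + 1 + 1 + 0 = 13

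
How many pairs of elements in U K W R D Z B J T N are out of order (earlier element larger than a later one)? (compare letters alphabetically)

26

Count, for each position, how many later elements it exceeds:
U → K, R, D, B, J, T, N → 7
K → D, B, J → 3
W → R, D, B, J, T, N → 6
R → D, B, J, N → 4
D → B → 1
Z → B, J, T, N → 4
B → none → 0
J → none → 0
T → N → 1
N → none → 0
Sum: 7 + 3 + 6 + 4 + 1 + 4 + 0 + 0 + 1 + 0 = 26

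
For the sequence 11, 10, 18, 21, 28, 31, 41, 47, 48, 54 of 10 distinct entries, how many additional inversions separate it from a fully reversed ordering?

Maximum inversions for 10 distinct elements is C(10, 2) = 10·9/2 = 45.
Current inversions — for each element, count later smaller elements:
11: 1
10: 0
18: 0
21: 0
28: 0
31: 0
41: 0
47: 0
48: 0
54: 0
Current total: 1 + 0 + 0 + 0 + 0 + 0 + 0 + 0 + 0 + 0 = 1
Shortfall: 45 − 1 = 44

44 inversions short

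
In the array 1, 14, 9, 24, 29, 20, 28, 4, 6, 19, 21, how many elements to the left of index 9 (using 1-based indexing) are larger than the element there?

6

The element at index 9 is 6.
Elements before it: 1, 14, 9, 24, 29, 20, 28, 4
Those larger than 6: 14, 9, 24, 29, 20, 28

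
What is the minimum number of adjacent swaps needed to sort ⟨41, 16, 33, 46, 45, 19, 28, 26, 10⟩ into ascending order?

24 swaps

The minimum number of adjacent swaps to sort an array equals its inversion count, since every such swap removes exactly one inversion.
Count inversions — for each element, later elements that are smaller:
41: 16, 33, 19, 28, 26, 10 → 6
16: 10 → 1
33: 19, 28, 26, 10 → 4
46: 45, 19, 28, 26, 10 → 5
45: 19, 28, 26, 10 → 4
19: 10 → 1
28: 26, 10 → 2
26: 10 → 1
10: none → 0
Total inversions: 6 + 1 + 4 + 5 + 4 + 1 + 2 + 1 + 0 = 24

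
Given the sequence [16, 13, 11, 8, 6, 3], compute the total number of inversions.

Count, for each position, how many later elements it exceeds:
16 → 13, 11, 8, 6, 3 → 5
13 → 11, 8, 6, 3 → 4
11 → 8, 6, 3 → 3
8 → 6, 3 → 2
6 → 3 → 1
3 → none → 0
Sum: 5 + 4 + 3 + 2 + 1 + 0 = 15

15 out-of-order pairs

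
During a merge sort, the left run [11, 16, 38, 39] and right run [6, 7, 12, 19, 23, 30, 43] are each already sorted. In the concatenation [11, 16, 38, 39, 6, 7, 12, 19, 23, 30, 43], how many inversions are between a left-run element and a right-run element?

For each element r of the right run, count left-run elements greater than r:
r = 6: 11, 16, 38, 39 → 4
r = 7: 11, 16, 38, 39 → 4
r = 12: 16, 38, 39 → 3
r = 19: 38, 39 → 2
r = 23: 38, 39 → 2
r = 30: 38, 39 → 2
r = 43: none → 0
Cross-inversions: 4 + 4 + 3 + 2 + 2 + 2 + 0 = 17

17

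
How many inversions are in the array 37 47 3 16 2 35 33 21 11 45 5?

32

Element-by-element contributions:
37 → 3, 16, 2, 35, 33, 21, 11, 5 → 8
47 → 3, 16, 2, 35, 33, 21, 11, 45, 5 → 9
3 → 2 → 1
16 → 2, 11, 5 → 3
2 → none → 0
35 → 33, 21, 11, 5 → 4
33 → 21, 11, 5 → 3
21 → 11, 5 → 2
11 → 5 → 1
45 → 5 → 1
5 → none → 0
Sum: 8 + 9 + 1 + 3 + 0 + 4 + 3 + 2 + 1 + 1 + 0 = 32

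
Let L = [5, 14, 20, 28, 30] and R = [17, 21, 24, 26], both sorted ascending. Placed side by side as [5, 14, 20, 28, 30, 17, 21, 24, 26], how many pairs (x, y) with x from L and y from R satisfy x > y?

Count, for every r in R, how many entries of L exceed r:
r = 17: 20, 28, 30 → 3
r = 21: 28, 30 → 2
r = 24: 28, 30 → 2
r = 26: 28, 30 → 2
Cross-inversions: 3 + 2 + 2 + 2 = 9

9 split inversions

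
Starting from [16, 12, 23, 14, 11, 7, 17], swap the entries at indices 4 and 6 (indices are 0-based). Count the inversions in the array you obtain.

14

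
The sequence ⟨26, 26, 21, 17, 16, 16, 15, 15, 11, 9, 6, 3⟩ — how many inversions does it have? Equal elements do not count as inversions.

63 out-of-order pairs

For each element, count later entries that are smaller:
26: 10
26: 10
21: 9
17: 8
16: 6
16: 6
15: 4
15: 4
11: 3
9: 2
6: 1
3: 0
Sum: 10 + 10 + 9 + 8 + 6 + 6 + 4 + 4 + 3 + 2 + 1 + 0 = 63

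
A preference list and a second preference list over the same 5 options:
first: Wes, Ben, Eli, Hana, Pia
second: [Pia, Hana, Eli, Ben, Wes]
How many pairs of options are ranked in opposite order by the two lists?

10

Assign each item its position (1..5) in the first ordering, then rewrite the second ordering as that position sequence:
positions: Wes→1, Ben→2, Eli→3, Hana→4, Pia→5
second ordering as positions: [5, 4, 3, 2, 1]
Discordant pairs = inversions in this position sequence.
5: 4, 3, 2, 1 → 4
4: 3, 2, 1 → 3
3: 2, 1 → 2
2: 1 → 1
1: 0
Total: 4 + 3 + 2 + 1 + 0 = 10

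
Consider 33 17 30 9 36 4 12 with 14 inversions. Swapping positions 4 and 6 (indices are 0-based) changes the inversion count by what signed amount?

-1

Positions 4 and 6 hold 36 and 12; after swapping, the array is [33, 17, 30, 9, 12, 4, 36].
Sweep left to right; for each value list the smaller values that follow it:
33 → 17, 30, 9, 12, 4 → 5
17 → 9, 12, 4 → 3
30 → 9, 12, 4 → 3
9 → 4 → 1
12 → 4 → 1
4 → none → 0
36 → none → 0
Sum: 5 + 3 + 3 + 1 + 1 + 0 + 0 = 13
Change: 13 − 14 = -1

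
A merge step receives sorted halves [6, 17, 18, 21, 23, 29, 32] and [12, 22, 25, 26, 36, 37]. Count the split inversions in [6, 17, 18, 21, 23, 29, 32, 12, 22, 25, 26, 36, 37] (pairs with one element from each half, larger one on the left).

13

For each element r of the right run, count left-run elements greater than r:
r = 12: 17, 18, 21, 23, 29, 32 → 6
r = 22: 23, 29, 32 → 3
r = 25: 29, 32 → 2
r = 26: 29, 32 → 2
r = 36: none → 0
r = 37: none → 0
Cross-inversions: 6 + 3 + 2 + 2 + 0 + 0 = 13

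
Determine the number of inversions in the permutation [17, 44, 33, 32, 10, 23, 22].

14

Sweep left to right; for each value list the smaller values that follow it:
17: 1
44: 5
33: 4
32: 3
10: 0
23: 1
22: 0
Sum: 1 + 5 + 4 + 3 + 0 + 1 + 0 = 14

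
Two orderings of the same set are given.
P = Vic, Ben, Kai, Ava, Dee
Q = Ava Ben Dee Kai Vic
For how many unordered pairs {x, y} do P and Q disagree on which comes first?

Assign each item its position (1..5) in the first ordering, then rewrite the second ordering as that position sequence:
positions: Vic→1, Ben→2, Kai→3, Ava→4, Dee→5
second ordering as positions: [4, 2, 5, 3, 1]
Discordant pairs = inversions in this position sequence.
4: 2, 3, 1 → 3
2: 1 → 1
5: 3, 1 → 2
3: 1 → 1
1: 0
Total: 3 + 1 + 2 + 1 + 0 = 7

There are 7 disagreeing pairs.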